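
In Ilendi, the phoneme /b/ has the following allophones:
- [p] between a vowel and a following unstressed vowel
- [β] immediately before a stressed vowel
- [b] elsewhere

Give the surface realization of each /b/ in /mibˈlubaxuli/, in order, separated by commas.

Occurrence 1 (position 3): no conditioning environment matches → elsewhere allophone [b].
Occurrence 2 (position 6): between a vowel and a following unstressed vowel → [p].

[b], [p]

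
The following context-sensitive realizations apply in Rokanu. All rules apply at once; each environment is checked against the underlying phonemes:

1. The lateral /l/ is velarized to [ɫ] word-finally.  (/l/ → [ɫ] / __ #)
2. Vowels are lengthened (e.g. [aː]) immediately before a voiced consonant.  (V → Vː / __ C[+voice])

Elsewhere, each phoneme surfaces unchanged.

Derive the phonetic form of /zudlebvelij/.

/z/ (word-initial) is unaffected → [z].
/u/ meets the environment for rule 2 (before a voiced consonant) → [uː].
/d/ stays [d].
/l/ (between /d/ and /e/): rule 1 targets it, but not word-finally → unchanged [l].
Rule 2 applies to /e/ (between /l/ and /b/: before a voiced consonant) → [eː].
/b/ (between /e/ and /v/) is unaffected → [b].
/v/ — not in any rule's target class → [v].
/e/ (between /v/ and /l/) occurs before a voiced consonant → [eː] by rule 2.
/l/ (between /e/ and /i/) fails the environment for rule 1, so it stays [l].
/i/ (between /l/ and /j/): before a voiced consonant, so rule 2 applies → [iː].
/j/ — not in any rule's target class → [j].

[zuːdleːbveːliːj]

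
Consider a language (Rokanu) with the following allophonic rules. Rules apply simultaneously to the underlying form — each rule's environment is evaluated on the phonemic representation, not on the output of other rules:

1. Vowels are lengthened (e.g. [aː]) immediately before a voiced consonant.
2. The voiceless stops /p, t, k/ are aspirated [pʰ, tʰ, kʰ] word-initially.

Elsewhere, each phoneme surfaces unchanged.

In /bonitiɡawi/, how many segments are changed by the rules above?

3

Segments that undergo a rule: /o/ → [oː] (rule 1); /i/ → [iː] (rule 1); /a/ → [aː] (rule 1).
All other segments surface unchanged.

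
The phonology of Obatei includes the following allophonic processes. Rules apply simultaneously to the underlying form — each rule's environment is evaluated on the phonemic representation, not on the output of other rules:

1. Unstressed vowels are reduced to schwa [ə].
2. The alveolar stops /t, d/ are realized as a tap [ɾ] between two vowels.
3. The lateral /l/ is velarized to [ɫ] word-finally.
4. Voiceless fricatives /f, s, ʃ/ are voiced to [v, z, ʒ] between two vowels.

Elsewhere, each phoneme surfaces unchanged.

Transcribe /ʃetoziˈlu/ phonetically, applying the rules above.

[ʃəɾəzəˈlu]

/ʃ/ (word-initial) is in the target of rule 4 but the environment (between two vowels) is not met → [ʃ].
/e/ (between /ʃ/ and /t/) occurs in an unstressed syllable → [ə] by rule 1.
/t/ meets the environment for rule 2 (between two vowels) → [ɾ].
Rule 1 applies to /o/ (between /t/ and /z/: in an unstressed syllable) → [ə].
/i/ (between /z/ and /l/) occurs in an unstressed syllable → [ə] by rule 1.
/l/ (between /i/ and /u/) fails the environment for rule 3, so it stays [l].
/u/ — word-final; rule 1 does not apply here → [u].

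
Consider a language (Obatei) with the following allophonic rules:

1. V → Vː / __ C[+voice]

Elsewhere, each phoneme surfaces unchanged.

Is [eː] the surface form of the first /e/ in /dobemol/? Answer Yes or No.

Yes

/e/ (between /b/ and /m/): before a voiced consonant, so rule 1 applies → [eː].
The actual realization is [eː], which matches [eː].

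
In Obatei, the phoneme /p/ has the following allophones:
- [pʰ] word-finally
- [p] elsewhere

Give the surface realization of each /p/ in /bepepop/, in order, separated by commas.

[p], [p], [pʰ]

Occurrence 1 (position 3): no conditioning environment matches → elsewhere allophone [p].
Occurrence 2 (position 5): no conditioning environment matches → elsewhere allophone [p].
Occurrence 3 (position 7): word-finally → [pʰ].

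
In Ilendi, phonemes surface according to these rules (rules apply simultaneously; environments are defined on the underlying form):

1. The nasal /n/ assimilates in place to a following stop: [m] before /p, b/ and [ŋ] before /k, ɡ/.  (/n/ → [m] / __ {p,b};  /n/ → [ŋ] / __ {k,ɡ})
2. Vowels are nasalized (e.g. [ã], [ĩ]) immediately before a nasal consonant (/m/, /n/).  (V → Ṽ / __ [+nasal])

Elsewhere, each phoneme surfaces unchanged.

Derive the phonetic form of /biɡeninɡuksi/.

[biɡẽnĩŋɡuksi]

/b/ — not in any rule's target class → [b].
/i/ (between /b/ and /ɡ/) is in the target of rule 2 but the environment (before a nasal consonant) is not met → [i].
/ɡ/ (between /i/ and /e/): no rule targets it → [ɡ].
/e/ — between /ɡ/ and /n/, before a nasal consonant — surfaces as [ẽ] (rule 2).
/n/ (between /e/ and /i/): rule 1 targets it, but not before a labial or velar stop → unchanged [n].
/i/ meets the environment for rule 2 (before a nasal consonant) → [ĩ].
/n/ — between /i/ and /ɡ/, before a labial or velar stop — surfaces as [ŋ] (rule 1).
/ɡ/ (between /n/ and /u/): no rule targets it → [ɡ].
/u/ — between /ɡ/ and /k/; rule 2 does not apply here → [u].
/k/ stays [k].
/s/ (between /k/ and /i/) is unaffected → [s].
/i/ (word-final) fails the environment for rule 2, so it stays [i].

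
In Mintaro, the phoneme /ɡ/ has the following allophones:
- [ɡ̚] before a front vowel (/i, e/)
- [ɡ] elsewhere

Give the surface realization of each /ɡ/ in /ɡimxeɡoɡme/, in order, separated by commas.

[ɡ̚], [ɡ], [ɡ]

Occurrence 1 (position 1): before a front vowel (/i, e/) → [ɡ̚].
Occurrence 2 (position 6): no conditioning environment matches → elsewhere allophone [ɡ].
Occurrence 3 (position 8): no conditioning environment matches → elsewhere allophone [ɡ].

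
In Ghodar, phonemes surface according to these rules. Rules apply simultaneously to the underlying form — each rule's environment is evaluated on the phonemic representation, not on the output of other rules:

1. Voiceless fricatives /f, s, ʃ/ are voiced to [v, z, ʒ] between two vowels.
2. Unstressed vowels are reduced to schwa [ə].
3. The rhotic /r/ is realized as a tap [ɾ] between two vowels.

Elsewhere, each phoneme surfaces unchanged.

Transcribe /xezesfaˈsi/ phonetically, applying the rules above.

/x/ (word-initial): no rule targets it → [x].
/e/ meets the environment for rule 2 (in an unstressed syllable) → [ə].
/z/ stays [z].
/e/ meets the environment for rule 2 (in an unstressed syllable) → [ə].
/s/ (between /e/ and /f/) is in the target of rule 1 but the environment (between two vowels) is not met → [s].
/f/ (between /s/ and /a/) fails the environment for rule 1, so it stays [f].
/a/ (between /f/ and /s/): in an unstressed syllable, so rule 2 applies → [ə].
/s/ (between /a/ and /i/): between two vowels, so rule 1 applies → [z].
/i/ (word-final) fails the environment for rule 2, so it stays [i].

[xəzəsfəˈzi]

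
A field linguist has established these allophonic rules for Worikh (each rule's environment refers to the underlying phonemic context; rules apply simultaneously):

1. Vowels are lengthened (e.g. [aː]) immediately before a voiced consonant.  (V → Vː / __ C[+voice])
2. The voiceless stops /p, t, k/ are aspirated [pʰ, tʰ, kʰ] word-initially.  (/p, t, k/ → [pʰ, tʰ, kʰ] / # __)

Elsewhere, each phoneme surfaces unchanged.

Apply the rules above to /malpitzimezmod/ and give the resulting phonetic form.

[maːlpitziːmeːzmoːd]

Rule 1 applies to /a/ (between /m/ and /l/: before a voiced consonant) → [aː].
/p/ (between /l/ and /i/): rule 2 targets it, but not word-initially → unchanged [p].
/i/ (between /p/ and /t/) is in the target of rule 1 but the environment (before a voiced consonant) is not met → [i].
/t/ (between /i/ and /z/): rule 2 targets it, but not word-initially → unchanged [t].
/i/ (between /z/ and /m/) occurs before a voiced consonant → [iː] by rule 1.
/e/ (between /m/ and /z/): before a voiced consonant, so rule 1 applies → [eː].
/o/ (between /m/ and /d/): before a voiced consonant, so rule 1 applies → [oː].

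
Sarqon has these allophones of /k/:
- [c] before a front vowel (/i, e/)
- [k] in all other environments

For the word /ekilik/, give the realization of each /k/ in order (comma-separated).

Occurrence 1 (position 2): before a front vowel → [c].
Occurrence 2 (position 6): no conditioning environment matches → elsewhere allophone [k].

[c], [k]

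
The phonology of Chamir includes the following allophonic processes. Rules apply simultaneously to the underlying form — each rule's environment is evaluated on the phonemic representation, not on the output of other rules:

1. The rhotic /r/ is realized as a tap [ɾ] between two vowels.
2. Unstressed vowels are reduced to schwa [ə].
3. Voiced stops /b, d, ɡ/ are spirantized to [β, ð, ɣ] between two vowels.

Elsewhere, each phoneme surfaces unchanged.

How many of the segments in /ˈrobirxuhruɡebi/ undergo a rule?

Segments that undergo a rule: /b/ → [β] (rule 3); /i/ → [ə] (rule 2); /u/ → [ə] (rule 2); /u/ → [ə] (rule 2); /ɡ/ → [ɣ] (rule 3); /e/ → [ə] (rule 2); /b/ → [β] (rule 3); /i/ → [ə] (rule 2).
All other segments surface unchanged.

8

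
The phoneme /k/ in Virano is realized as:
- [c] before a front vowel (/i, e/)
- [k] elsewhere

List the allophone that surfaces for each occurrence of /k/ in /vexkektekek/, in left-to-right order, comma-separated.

[c], [k], [c], [k]

Occurrence 1 (position 4): before a front vowel → [c].
Occurrence 2 (position 6): no conditioning environment matches → elsewhere allophone [k].
Occurrence 3 (position 9): before a front vowel → [c].
Occurrence 4 (position 11): no conditioning environment matches → elsewhere allophone [k].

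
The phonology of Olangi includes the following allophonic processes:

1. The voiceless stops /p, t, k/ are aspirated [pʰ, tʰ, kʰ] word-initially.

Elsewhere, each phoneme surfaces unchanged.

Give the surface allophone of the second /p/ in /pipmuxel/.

/p/ (between /i/ and /m/) is in the target of rule 1 but the environment (word-initially) is not met → [p].

[p]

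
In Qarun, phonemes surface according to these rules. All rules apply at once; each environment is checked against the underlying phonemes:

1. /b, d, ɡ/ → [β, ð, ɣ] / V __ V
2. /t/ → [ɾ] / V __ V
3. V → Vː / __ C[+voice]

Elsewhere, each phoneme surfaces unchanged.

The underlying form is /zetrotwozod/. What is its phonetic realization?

/z/ (word-initial) is unaffected → [z].
/e/ (between /z/ and /t/) is in the target of rule 3 but the environment (before a voiced consonant) is not met → [e].
/t/ (between /e/ and /r/) fails the environment for rule 2, so it stays [t].
/r/ stays [r].
/o/ (between /r/ and /t/) fails the environment for rule 3, so it stays [o].
/t/ — between /o/ and /w/; rule 2 does not apply here → [t].
/w/ (between /t/ and /o/) is unaffected → [w].
/o/ (between /w/ and /z/): before a voiced consonant, so rule 3 applies → [oː].
/z/ — not in any rule's target class → [z].
/o/ — between /z/ and /d/, before a voiced consonant — surfaces as [oː] (rule 3).
/d/ (word-final): rule 1 targets it, but not between two vowels → unchanged [d].

[zetrotwoːzoːd]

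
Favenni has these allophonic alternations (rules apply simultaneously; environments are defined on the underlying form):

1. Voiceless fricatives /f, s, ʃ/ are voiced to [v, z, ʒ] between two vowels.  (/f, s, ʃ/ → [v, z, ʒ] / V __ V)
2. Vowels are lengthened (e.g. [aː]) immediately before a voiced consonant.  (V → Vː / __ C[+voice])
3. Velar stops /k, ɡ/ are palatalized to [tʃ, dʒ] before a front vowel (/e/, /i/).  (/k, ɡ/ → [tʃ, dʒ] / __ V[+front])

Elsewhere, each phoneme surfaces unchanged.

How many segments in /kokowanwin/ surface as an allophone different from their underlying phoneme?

Segments that undergo a rule: /o/ → [oː] (rule 2); /a/ → [aː] (rule 2); /i/ → [iː] (rule 2).
All other segments surface unchanged.

3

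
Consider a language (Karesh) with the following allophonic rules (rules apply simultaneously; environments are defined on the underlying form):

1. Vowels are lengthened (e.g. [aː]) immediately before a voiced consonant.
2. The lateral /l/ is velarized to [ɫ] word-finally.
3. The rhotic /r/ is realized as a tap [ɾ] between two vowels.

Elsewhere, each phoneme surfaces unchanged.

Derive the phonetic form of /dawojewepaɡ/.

[daːwoːjeːwepaːɡ]

/d/ (word-initial): no rule targets it → [d].
/a/ meets the environment for rule 1 (before a voiced consonant) → [aː].
/w/ stays [w].
/o/ — between /w/ and /j/, before a voiced consonant — surfaces as [oː] (rule 1).
/j/ — not in any rule's target class → [j].
/e/ — between /j/ and /w/, before a voiced consonant — surfaces as [eː] (rule 1).
/w/ stays [w].
/e/ (between /w/ and /p/): rule 1 targets it, but not before a voiced consonant → unchanged [e].
/p/ (between /e/ and /a/): no rule targets it → [p].
/a/ meets the environment for rule 1 (before a voiced consonant) → [aː].
/ɡ/ — not in any rule's target class → [ɡ].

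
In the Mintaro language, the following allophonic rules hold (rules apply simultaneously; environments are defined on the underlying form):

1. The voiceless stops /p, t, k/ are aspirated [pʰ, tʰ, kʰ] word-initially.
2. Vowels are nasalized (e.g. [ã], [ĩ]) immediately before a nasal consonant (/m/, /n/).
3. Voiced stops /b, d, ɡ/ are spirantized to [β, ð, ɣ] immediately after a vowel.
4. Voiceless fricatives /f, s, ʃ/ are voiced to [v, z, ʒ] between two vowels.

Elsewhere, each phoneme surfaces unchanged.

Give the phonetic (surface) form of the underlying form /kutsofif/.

[kʰutsovif]

Rule 1 applies to /k/ (word-initial: word-initially) → [kʰ].
/u/ (between /k/ and /t/) is in the target of rule 2 but the environment (before a nasal consonant) is not met → [u].
/t/ (between /u/ and /s/) fails the environment for rule 1, so it stays [t].
/s/ (between /t/ and /o/) fails the environment for rule 4, so it stays [s].
/o/ (between /s/ and /f/) is in the target of rule 2 but the environment (before a nasal consonant) is not met → [o].
/f/ (between /o/ and /i/) occurs between two vowels → [v] by rule 4.
/i/ — between /f/ and /f/; rule 2 does not apply here → [i].
/f/ — word-final; rule 4 does not apply here → [f].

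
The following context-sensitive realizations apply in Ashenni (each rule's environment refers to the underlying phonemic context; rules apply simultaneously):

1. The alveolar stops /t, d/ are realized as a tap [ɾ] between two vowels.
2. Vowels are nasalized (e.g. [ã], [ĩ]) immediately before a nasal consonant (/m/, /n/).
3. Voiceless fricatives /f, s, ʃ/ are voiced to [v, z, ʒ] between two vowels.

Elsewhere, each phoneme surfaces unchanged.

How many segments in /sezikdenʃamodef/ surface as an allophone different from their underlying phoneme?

Segments that undergo a rule: /e/ → [ẽ] (rule 2); /a/ → [ã] (rule 2); /d/ → [ɾ] (rule 1).
All other segments surface unchanged.

3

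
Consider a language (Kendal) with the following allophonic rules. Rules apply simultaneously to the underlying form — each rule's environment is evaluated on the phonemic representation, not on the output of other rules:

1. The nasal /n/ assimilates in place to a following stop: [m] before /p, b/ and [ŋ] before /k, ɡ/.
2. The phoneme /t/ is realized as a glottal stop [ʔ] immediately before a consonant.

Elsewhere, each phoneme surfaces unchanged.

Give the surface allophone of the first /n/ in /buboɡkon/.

/n/ (word-final) fails the environment for rule 1, so it stays [n].

[n]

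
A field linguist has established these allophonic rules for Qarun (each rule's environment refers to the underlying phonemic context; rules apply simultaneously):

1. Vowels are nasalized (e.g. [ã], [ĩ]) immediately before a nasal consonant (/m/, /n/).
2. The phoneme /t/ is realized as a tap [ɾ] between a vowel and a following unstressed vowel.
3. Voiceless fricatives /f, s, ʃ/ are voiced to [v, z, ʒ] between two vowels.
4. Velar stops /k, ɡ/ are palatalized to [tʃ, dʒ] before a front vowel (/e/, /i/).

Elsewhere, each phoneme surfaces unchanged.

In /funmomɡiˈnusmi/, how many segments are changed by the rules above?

4

Segments that undergo a rule: /u/ → [ũ] (rule 1); /o/ → [õ] (rule 1); /ɡ/ → [dʒ] (rule 4); /i/ → [ĩ] (rule 1).
All other segments surface unchanged.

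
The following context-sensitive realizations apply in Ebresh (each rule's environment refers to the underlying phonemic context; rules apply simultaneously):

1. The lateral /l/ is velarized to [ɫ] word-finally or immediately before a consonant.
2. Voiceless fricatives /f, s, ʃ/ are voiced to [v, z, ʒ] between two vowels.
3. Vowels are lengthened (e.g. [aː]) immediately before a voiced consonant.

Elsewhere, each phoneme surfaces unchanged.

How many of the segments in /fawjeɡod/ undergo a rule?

Segments that undergo a rule: /a/ → [aː] (rule 3); /e/ → [eː] (rule 3); /o/ → [oː] (rule 3).
All other segments surface unchanged.

3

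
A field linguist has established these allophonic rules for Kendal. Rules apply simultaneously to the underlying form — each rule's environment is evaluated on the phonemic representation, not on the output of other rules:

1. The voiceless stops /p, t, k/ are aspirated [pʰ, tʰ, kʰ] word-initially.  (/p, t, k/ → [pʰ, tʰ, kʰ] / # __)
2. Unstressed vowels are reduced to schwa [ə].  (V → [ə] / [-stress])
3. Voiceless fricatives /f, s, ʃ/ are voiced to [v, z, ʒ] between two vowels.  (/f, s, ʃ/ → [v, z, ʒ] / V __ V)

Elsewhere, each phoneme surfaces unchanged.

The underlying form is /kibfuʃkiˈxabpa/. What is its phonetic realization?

Rule 1 applies to /k/ (word-initial: word-initially) → [kʰ].
/i/ — between /k/ and /b/, in an unstressed syllable — surfaces as [ə] (rule 2).
/b/ (between /i/ and /f/) is unaffected → [b].
/f/ (between /b/ and /u/) is in the target of rule 3 but the environment (between two vowels) is not met → [f].
Rule 2 applies to /u/ (between /f/ and /ʃ/: in an unstressed syllable) → [ə].
/ʃ/ (between /u/ and /k/) is in the target of rule 3 but the environment (between two vowels) is not met → [ʃ].
/k/ (between /ʃ/ and /i/) fails the environment for rule 1, so it stays [k].
/i/ meets the environment for rule 2 (in an unstressed syllable) → [ə].
/x/ (between /i/ and /a/): no rule targets it → [x].
/a/ (between /x/ and /b/): rule 2 targets it, but not in an unstressed syllable → unchanged [a].
/b/ (between /a/ and /p/) is unaffected → [b].
/p/ (between /b/ and /a/) fails the environment for rule 1, so it stays [p].
/a/ (word-final): in an unstressed syllable, so rule 2 applies → [ə].

[kʰəbfəʃkəˈxabpə]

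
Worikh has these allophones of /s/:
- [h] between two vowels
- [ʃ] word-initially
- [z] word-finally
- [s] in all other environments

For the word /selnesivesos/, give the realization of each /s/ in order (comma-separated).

[ʃ], [h], [h], [z]

Occurrence 1 (position 1): word-initially → [ʃ].
Occurrence 2 (position 6): between two vowels → [h].
Occurrence 3 (position 10): between two vowels → [h].
Occurrence 4 (position 12): word-finally → [z].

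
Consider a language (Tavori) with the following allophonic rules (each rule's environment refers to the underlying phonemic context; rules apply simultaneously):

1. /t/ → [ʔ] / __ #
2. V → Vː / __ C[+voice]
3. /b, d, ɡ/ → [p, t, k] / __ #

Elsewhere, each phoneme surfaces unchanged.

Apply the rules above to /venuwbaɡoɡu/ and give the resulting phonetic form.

[veːnuːwbaːɡoːɡu]

/e/ — between /v/ and /n/, before a voiced consonant — surfaces as [eː] (rule 2).
/u/ meets the environment for rule 2 (before a voiced consonant) → [uː].
/b/ — between /w/ and /a/; rule 3 does not apply here → [b].
Rule 2 applies to /a/ (between /b/ and /ɡ/: before a voiced consonant) → [aː].
/ɡ/ (between /a/ and /o/): rule 3 targets it, but not word-finally → unchanged [ɡ].
/o/ (between /ɡ/ and /ɡ/) occurs before a voiced consonant → [oː] by rule 2.
/ɡ/ (between /o/ and /u/) fails the environment for rule 3, so it stays [ɡ].
/u/ — word-final; rule 2 does not apply here → [u].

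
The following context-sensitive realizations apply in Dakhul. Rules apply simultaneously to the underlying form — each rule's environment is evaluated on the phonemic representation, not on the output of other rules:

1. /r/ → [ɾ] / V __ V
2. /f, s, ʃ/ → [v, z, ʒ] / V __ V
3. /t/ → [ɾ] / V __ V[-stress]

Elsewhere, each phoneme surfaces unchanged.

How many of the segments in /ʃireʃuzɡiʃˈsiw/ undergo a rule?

Segments that undergo a rule: /r/ → [ɾ] (rule 1); /ʃ/ → [ʒ] (rule 2).
All other segments surface unchanged.

2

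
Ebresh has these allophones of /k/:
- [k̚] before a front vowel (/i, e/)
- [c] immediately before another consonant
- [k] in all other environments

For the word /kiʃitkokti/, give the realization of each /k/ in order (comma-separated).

Occurrence 1 (position 1): before a front vowel (/i, e/) → [k̚].
Occurrence 2 (position 6): no conditioning environment matches → elsewhere allophone [k].
Occurrence 3 (position 8): immediately before another consonant → [c].

[k̚], [k], [c]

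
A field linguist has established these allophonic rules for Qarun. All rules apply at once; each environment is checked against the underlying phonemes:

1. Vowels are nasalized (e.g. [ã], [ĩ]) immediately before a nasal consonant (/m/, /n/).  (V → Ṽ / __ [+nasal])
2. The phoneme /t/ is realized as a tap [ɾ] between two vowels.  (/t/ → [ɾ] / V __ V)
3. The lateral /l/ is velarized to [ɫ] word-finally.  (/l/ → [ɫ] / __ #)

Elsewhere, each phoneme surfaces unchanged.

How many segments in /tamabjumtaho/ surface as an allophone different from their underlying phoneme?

2

Segments that undergo a rule: /a/ → [ã] (rule 1); /u/ → [ũ] (rule 1).
All other segments surface unchanged.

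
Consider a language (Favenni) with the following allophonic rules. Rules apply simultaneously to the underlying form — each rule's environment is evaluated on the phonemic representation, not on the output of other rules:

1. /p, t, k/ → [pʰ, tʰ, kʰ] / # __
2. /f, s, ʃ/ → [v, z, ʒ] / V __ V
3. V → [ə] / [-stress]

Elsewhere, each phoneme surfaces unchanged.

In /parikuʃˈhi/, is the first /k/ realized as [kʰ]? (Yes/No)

No

/k/ — between /i/ and /u/; rule 1 does not apply here → [k].
The actual realization is [k], not [kʰ].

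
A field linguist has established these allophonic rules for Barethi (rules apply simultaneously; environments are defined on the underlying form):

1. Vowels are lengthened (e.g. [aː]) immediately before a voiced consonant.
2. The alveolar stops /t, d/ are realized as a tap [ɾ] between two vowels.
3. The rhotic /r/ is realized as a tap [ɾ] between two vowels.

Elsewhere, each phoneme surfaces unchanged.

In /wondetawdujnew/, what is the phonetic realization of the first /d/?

[d]

/d/ (between /n/ and /e/) is in the target of rule 2 but the environment (between two vowels) is not met → [d].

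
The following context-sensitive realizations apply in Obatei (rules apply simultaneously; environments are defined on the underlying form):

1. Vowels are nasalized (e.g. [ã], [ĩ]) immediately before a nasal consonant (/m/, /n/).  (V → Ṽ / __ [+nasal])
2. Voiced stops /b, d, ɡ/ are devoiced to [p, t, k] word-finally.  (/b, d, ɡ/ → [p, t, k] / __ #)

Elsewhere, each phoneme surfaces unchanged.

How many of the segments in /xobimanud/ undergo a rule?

Segments that undergo a rule: /i/ → [ĩ] (rule 1); /a/ → [ã] (rule 1); /d/ → [t] (rule 2).
All other segments surface unchanged.

3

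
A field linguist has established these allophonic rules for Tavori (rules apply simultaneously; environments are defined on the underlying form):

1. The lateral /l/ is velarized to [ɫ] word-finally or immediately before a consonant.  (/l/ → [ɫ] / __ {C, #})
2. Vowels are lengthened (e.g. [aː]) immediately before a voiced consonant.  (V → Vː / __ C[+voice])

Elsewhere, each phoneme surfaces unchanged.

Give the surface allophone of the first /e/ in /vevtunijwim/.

[eː]

/e/ (between /v/ and /v/) occurs before a voiced consonant → [eː] by rule 2.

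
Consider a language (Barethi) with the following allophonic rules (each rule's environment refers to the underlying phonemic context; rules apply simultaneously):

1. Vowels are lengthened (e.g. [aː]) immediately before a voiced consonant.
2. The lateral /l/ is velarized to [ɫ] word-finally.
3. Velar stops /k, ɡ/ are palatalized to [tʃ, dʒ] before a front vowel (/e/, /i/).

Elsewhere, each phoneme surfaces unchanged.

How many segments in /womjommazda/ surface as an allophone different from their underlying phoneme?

Segments that undergo a rule: /o/ → [oː] (rule 1); /o/ → [oː] (rule 1); /a/ → [aː] (rule 1).
All other segments surface unchanged.

3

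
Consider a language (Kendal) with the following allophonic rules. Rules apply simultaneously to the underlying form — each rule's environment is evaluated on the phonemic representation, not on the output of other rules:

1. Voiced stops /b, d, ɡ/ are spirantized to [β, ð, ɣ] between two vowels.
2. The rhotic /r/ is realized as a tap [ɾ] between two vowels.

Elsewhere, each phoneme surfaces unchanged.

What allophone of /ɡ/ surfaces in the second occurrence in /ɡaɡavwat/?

[ɣ]

Rule 1 applies to /ɡ/ (between /a/ and /a/: between two vowels) → [ɣ].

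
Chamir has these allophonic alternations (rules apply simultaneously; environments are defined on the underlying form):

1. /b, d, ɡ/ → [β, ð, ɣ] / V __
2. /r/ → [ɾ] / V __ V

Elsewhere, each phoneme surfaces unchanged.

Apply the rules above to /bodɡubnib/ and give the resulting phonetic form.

/b/ (word-initial): rule 1 targets it, but not immediately after a vowel → unchanged [b].
/o/ stays [o].
/d/ (between /o/ and /ɡ/): immediately after a vowel, so rule 1 applies → [ð].
/ɡ/ (between /d/ and /u/) is in the target of rule 1 but the environment (immediately after a vowel) is not met → [ɡ].
/u/ — not in any rule's target class → [u].
Rule 1 applies to /b/ (between /u/ and /n/: immediately after a vowel) → [β].
/n/ — not in any rule's target class → [n].
/i/ stays [i].
/b/ (word-final) occurs immediately after a vowel → [β] by rule 1.

[boðɡuβniβ]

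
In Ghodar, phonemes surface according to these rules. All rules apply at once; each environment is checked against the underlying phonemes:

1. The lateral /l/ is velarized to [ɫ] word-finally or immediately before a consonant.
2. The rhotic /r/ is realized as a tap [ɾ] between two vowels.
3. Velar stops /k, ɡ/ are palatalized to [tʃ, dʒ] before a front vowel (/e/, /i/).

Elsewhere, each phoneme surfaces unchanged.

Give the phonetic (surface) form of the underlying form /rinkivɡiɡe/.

[rintʃivdʒidʒe]

/r/ (word-initial) is in the target of rule 2 but the environment (between two vowels) is not met → [r].
/i/ — not in any rule's target class → [i].
/n/ — not in any rule's target class → [n].
/k/ meets the environment for rule 3 (before a front vowel) → [tʃ].
/i/ stays [i].
/v/ — not in any rule's target class → [v].
/ɡ/ meets the environment for rule 3 (before a front vowel) → [dʒ].
/i/ (between /ɡ/ and /ɡ/): no rule targets it → [i].
/ɡ/ (between /i/ and /e/): before a front vowel, so rule 3 applies → [dʒ].
/e/ (word-final): no rule targets it → [e].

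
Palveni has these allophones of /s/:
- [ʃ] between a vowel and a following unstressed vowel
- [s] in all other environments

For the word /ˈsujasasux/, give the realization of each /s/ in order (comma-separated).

Occurrence 1 (position 1): no conditioning environment matches → elsewhere allophone [s].
Occurrence 2 (position 5): between a vowel and a following unstressed vowel → [ʃ].
Occurrence 3 (position 7): between a vowel and a following unstressed vowel → [ʃ].

[s], [ʃ], [ʃ]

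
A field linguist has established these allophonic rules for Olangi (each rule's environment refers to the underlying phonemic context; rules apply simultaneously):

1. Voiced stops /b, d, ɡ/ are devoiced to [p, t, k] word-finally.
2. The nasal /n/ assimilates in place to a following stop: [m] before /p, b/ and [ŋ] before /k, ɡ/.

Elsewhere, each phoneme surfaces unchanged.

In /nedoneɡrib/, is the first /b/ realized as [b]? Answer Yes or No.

No

/b/ (word-final) occurs word-finally → [p] by rule 1.
The actual realization is [p], not [b].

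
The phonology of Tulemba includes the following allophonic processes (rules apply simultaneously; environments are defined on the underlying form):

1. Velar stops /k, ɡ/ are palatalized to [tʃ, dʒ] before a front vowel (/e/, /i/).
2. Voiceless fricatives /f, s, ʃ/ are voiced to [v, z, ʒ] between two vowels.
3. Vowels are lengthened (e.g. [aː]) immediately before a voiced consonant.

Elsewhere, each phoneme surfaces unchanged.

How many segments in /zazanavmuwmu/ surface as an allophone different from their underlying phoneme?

Segments that undergo a rule: /a/ → [aː] (rule 3); /a/ → [aː] (rule 3); /a/ → [aː] (rule 3); /u/ → [uː] (rule 3).
All other segments surface unchanged.

4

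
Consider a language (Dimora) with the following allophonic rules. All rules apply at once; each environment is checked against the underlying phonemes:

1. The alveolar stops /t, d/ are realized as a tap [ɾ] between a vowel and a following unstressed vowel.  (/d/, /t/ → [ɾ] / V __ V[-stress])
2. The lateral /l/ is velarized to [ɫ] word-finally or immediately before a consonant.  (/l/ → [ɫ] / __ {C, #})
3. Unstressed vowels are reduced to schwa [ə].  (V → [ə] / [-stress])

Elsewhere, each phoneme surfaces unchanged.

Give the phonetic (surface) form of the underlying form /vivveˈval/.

/v/ (word-initial): no rule targets it → [v].
/i/ meets the environment for rule 3 (in an unstressed syllable) → [ə].
/v/ stays [v].
/v/ (between /v/ and /e/) is unaffected → [v].
/e/ (between /v/ and /v/): in an unstressed syllable, so rule 3 applies → [ə].
/v/ (between /e/ and /a/) is unaffected → [v].
/a/ (between /v/ and /l/) is in the target of rule 3 but the environment (in an unstressed syllable) is not met → [a].
/l/ — word-final, word-finally or immediately before a consonant — surfaces as [ɫ] (rule 2).

[vəvvəˈvaɫ]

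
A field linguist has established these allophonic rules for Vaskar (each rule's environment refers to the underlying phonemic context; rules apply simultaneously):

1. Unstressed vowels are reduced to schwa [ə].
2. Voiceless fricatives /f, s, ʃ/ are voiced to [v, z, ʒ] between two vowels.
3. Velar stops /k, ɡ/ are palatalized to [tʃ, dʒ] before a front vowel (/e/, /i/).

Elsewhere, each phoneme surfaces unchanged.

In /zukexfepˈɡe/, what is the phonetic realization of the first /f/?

/f/ (between /x/ and /e/) fails the environment for rule 2, so it stays [f].

[f]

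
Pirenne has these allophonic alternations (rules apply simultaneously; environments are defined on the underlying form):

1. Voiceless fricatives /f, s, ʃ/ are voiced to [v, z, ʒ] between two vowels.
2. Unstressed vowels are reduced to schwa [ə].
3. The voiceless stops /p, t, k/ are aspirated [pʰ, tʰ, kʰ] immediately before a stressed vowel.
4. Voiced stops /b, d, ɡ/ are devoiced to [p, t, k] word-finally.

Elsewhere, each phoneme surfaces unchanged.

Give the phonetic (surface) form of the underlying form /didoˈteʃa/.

[dədəˈtʰeʒə]

/d/ (word-initial): rule 4 targets it, but not word-finally → unchanged [d].
/i/ meets the environment for rule 2 (in an unstressed syllable) → [ə].
/d/ (between /i/ and /o/) fails the environment for rule 4, so it stays [d].
/o/ — between /d/ and /t/, in an unstressed syllable — surfaces as [ə] (rule 2).
/t/ — between /o/ and /e/, immediately before a stressed vowel — surfaces as [tʰ] (rule 3).
/e/ — between /t/ and /ʃ/; rule 2 does not apply here → [e].
Rule 1 applies to /ʃ/ (between /e/ and /a/: between two vowels) → [ʒ].
/a/ — word-final, in an unstressed syllable — surfaces as [ə] (rule 2).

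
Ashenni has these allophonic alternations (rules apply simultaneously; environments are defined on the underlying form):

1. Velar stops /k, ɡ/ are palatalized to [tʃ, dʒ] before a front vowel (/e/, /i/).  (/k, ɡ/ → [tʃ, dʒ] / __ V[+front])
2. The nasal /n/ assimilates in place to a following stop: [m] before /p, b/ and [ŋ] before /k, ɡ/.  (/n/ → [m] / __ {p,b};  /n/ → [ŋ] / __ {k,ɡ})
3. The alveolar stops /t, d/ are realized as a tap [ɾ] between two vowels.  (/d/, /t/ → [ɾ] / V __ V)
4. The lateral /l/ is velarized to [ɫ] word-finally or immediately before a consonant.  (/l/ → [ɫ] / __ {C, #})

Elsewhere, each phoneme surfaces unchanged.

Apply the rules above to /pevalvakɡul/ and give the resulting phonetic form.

[pevaɫvakɡuɫ]

/l/ (between /a/ and /v/) occurs word-finally or immediately before a consonant → [ɫ] by rule 4.
/k/ (between /a/ and /ɡ/): rule 1 targets it, but not before a front vowel → unchanged [k].
/ɡ/ (between /k/ and /u/): rule 1 targets it, but not before a front vowel → unchanged [ɡ].
Rule 4 applies to /l/ (word-final: word-finally or immediately before a consonant) → [ɫ].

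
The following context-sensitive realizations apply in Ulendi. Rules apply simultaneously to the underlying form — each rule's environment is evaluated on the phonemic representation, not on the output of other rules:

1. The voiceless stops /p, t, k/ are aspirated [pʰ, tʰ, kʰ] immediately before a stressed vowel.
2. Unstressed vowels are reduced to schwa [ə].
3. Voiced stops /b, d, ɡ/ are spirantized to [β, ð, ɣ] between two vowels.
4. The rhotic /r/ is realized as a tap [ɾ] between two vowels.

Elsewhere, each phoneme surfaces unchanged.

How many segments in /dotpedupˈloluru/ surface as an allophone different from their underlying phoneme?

Segments that undergo a rule: /o/ → [ə] (rule 2); /e/ → [ə] (rule 2); /d/ → [ð] (rule 3); /u/ → [ə] (rule 2); /u/ → [ə] (rule 2); /r/ → [ɾ] (rule 4); /u/ → [ə] (rule 2).
All other segments surface unchanged.

7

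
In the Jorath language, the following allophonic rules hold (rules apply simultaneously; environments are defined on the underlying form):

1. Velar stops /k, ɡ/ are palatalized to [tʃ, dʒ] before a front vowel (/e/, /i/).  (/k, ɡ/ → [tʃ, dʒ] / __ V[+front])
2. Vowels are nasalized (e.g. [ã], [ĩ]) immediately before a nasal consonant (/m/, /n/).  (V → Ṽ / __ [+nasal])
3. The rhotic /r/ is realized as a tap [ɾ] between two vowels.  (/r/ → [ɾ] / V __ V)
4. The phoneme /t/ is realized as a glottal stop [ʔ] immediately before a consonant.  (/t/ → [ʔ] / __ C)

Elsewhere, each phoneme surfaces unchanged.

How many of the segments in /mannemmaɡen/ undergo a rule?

4

Segments that undergo a rule: /a/ → [ã] (rule 2); /e/ → [ẽ] (rule 2); /ɡ/ → [dʒ] (rule 1); /e/ → [ẽ] (rule 2).
All other segments surface unchanged.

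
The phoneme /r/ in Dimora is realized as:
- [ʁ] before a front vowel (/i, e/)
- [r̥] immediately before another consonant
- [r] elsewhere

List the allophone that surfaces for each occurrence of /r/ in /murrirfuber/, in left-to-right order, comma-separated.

[r̥], [ʁ], [r̥], [r]

Occurrence 1 (position 3): immediately before another consonant → [r̥].
Occurrence 2 (position 4): before a front vowel (/i, e/) → [ʁ].
Occurrence 3 (position 6): immediately before another consonant → [r̥].
Occurrence 4 (position 11): no conditioning environment matches → elsewhere allophone [r].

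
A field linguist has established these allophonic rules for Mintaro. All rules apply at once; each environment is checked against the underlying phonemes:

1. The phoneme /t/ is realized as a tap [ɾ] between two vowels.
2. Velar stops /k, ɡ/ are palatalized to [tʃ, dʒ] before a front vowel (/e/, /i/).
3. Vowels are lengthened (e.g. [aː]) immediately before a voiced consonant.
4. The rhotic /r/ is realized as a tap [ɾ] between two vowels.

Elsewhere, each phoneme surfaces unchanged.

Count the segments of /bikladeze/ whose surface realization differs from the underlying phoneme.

2

Segments that undergo a rule: /a/ → [aː] (rule 3); /e/ → [eː] (rule 3).
All other segments surface unchanged.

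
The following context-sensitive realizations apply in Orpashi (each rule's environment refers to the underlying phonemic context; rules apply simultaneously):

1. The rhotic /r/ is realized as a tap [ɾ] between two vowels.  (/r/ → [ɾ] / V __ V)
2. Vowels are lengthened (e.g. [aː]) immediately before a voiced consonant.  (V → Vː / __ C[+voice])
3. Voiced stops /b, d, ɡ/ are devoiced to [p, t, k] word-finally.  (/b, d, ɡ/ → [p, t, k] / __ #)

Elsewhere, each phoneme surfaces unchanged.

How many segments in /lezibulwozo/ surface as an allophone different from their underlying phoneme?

Segments that undergo a rule: /e/ → [eː] (rule 2); /i/ → [iː] (rule 2); /u/ → [uː] (rule 2); /o/ → [oː] (rule 2).
All other segments surface unchanged.

4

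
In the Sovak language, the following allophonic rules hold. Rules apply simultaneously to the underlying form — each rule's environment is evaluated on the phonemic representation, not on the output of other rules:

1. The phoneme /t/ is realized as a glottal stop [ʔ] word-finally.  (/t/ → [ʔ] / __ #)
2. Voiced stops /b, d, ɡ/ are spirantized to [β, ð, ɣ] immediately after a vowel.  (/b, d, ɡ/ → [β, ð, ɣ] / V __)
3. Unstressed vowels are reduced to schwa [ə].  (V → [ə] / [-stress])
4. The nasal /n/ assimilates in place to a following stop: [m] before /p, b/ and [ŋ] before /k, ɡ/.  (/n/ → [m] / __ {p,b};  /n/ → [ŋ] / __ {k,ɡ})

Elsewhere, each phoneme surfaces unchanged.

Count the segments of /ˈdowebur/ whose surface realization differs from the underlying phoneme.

Segments that undergo a rule: /e/ → [ə] (rule 3); /b/ → [β] (rule 2); /u/ → [ə] (rule 3).
All other segments surface unchanged.

3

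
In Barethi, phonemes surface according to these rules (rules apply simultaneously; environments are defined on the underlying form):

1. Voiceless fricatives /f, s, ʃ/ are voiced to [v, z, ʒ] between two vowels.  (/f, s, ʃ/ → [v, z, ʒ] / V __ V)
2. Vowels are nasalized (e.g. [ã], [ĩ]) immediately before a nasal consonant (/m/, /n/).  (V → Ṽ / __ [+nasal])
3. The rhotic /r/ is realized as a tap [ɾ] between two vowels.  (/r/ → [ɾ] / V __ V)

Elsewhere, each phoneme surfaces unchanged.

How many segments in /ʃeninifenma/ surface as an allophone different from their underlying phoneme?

Segments that undergo a rule: /e/ → [ẽ] (rule 2); /i/ → [ĩ] (rule 2); /f/ → [v] (rule 1); /e/ → [ẽ] (rule 2).
All other segments surface unchanged.

4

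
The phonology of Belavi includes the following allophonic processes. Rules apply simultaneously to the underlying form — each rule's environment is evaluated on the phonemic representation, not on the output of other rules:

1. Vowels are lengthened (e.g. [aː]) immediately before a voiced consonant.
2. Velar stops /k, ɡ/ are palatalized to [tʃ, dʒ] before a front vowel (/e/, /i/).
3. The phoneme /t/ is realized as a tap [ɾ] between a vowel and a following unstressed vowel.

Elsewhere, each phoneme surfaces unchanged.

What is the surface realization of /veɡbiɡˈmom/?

/v/ (word-initial): no rule targets it → [v].
/e/ meets the environment for rule 1 (before a voiced consonant) → [eː].
/ɡ/ (between /e/ and /b/) fails the environment for rule 2, so it stays [ɡ].
/b/ (between /ɡ/ and /i/): no rule targets it → [b].
/i/ (between /b/ and /ɡ/) occurs before a voiced consonant → [iː] by rule 1.
/ɡ/ (between /i/ and /m/) fails the environment for rule 2, so it stays [ɡ].
/m/ (between /ɡ/ and /o/): no rule targets it → [m].
/o/ meets the environment for rule 1 (before a voiced consonant) → [oː].
/m/ — not in any rule's target class → [m].

[veːɡbiːɡˈmoːm]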